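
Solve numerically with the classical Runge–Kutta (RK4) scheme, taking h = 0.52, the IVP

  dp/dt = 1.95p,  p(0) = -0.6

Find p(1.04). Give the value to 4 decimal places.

RK4: k1 = f(t_n, p_n); k2 = f(t_n + h/2, p_n + (h/2)·k1); k3 = f(t_n + h/2, p_n + (h/2)·k2); k4 = f(t_n + h, p_n + h·k3); p_{n+1} = p_n + (h/6)·(k1 + 2k2 + 2k3 + k4).
t=0.000000, p=-0.600000:
  k1 = f(0.000000, -0.600000) = -1.170000
  k2 = f(0.260000, -0.904200) = -1.763190
  k3 = f(0.260000, -1.058429) = -2.063937
  k4 = f(0.520000, -1.673247) = -3.262832
  p ← -0.600000 + (0.52/6)·(k1 + 2k2 + 2k3 + k4) = -1.647548
t=0.520000, p=-1.647548:
  k1 = f(0.520000, -1.647548) = -3.212718
  k2 = f(0.780000, -2.482854) = -4.841566
  k3 = f(0.780000, -2.906355) = -5.667391
  k4 = f(1.040000, -4.594591) = -8.959453
  p ← -1.647548 + (0.52/6)·(k1 + 2k2 + 2k3 + k4) = -4.524022
p(1.04) ≈ -4.5240

-4.5240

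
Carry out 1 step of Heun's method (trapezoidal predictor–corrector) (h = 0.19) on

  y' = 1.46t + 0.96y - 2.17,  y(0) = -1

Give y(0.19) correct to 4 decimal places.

-1.6226

Heun: k1 = f(t_n, y_n); k2 = f(t_n + h, y_n + h·k1); y_{n+1} = y_n + (h/2)·(k1 + k2).
t=0.000000, y=-1.000000:
  k1 = f(0.000000, -1.000000) = -3.130000
  k2 = f(0.190000, -1.594700) = -3.423512
  y ← -1.000000 + (0.19/2)·(-3.130000 + (-3.423512)) = -1.622584
y(0.19) ≈ -1.6226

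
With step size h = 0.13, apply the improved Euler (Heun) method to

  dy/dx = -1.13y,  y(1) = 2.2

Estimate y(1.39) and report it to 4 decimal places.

Heun: k1 = f(x_n, y_n); k2 = f(x_n + h, y_n + h·k1); y_{n+1} = y_n + (h/2)·(k1 + k2).
x=1.000000, y=2.200000:
  k1 = f(1.000000, 2.200000) = -2.486000
  k2 = f(1.130000, 1.876820) = -2.120807
  y ← 2.200000 + (0.13/2)·(-2.486000 + (-2.120807)) = 1.900558
x=1.130000, y=1.900558:
  k1 = f(1.130000, 1.900558) = -2.147630
  k2 = f(1.260000, 1.621366) = -1.832143
  y ← 1.900558 + (0.13/2)·(-2.147630 + (-1.832143)) = 1.641872
x=1.260000, y=1.641872:
  k1 = f(1.260000, 1.641872) = -1.855316
  k2 = f(1.390000, 1.400681) = -1.582770
  y ← 1.641872 + (0.13/2)·(-1.855316 + (-1.582770)) = 1.418397
y(1.39) ≈ 1.4184

1.4184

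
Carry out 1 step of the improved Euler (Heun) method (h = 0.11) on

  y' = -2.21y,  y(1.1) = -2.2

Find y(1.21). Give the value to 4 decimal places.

Heun: k1 = f(x_n, y_n); k2 = f(x_n + h, y_n + h·k1); y_{n+1} = y_n + (h/2)·(k1 + k2).
x=1.100000, y=-2.200000:
  k1 = f(1.100000, -2.200000) = 4.862000
  k2 = f(1.210000, -1.665180) = 3.680048
  y ← -2.200000 + (0.11/2)·(4.862000 + 3.680048) = -1.730187
y(1.21) ≈ -1.7302

-1.7302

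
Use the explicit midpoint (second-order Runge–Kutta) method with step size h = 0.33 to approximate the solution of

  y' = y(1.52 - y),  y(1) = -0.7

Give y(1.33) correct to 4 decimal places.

Midpoint: k1 = f(x_n, y_n); k2 = f(x_n + h/2, y_n + (h/2)·k1); y_{n+1} = y_n + h·k2.
x=1.000000, y=-0.700000:
  k1 = f(1.000000, -0.700000) = -1.554000
  k2 = f(1.165000, -0.956410) = -2.368463
  y ← -0.700000 + 0.33·(-2.368463) = -1.481593
y(1.33) ≈ -1.4816

-1.4816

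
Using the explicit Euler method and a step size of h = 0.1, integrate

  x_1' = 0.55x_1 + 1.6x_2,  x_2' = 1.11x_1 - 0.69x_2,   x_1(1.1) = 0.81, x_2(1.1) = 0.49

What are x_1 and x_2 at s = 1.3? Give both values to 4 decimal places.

1.0716, 0.6120

Euler on (x_1,x_2): x_1_{n+1} = x_1_n + h·x_1', x_2_{n+1} = x_2_n + h·x_2'.
1.100000: (0.810000, 0.490000); f=(1.229500, 0.561000) → (0.932950, 0.546100)
1.200000: (0.932950, 0.546100); f=(1.386883, 0.658766) → (1.071638, 0.611977)
(x_1(1.3), x_2(1.3)) ≈ (1.0716, 0.6120)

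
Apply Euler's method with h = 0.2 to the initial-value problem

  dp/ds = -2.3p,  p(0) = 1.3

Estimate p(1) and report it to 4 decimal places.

0.0597

Euler: p_{n+1} = p_n + h·f(s_n, p_n).
s=0.000000, p=1.300000: f=-2.990000 → p ← 1.300000 + 0.2·(-2.990000) = 0.702000
s=0.200000, p=0.702000: f=-1.614600 → p ← 0.702000 + 0.2·(-1.614600) = 0.379080
s=0.400000, p=0.379080: f=-0.871884 → p ← 0.379080 + 0.2·(-0.871884) = 0.204703
s=0.600000, p=0.204703: f=-0.470817 → p ← 0.204703 + 0.2·(-0.470817) = 0.110540
s=0.800000, p=0.110540: f=-0.254241 → p ← 0.110540 + 0.2·(-0.254241) = 0.059691
p(1) ≈ 0.0597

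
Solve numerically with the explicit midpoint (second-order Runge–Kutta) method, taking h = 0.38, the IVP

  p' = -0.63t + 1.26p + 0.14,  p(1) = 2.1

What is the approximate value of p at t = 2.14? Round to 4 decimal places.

Midpoint: k1 = f(t_n, p_n); k2 = f(t_n + h/2, p_n + (h/2)·k1); p_{n+1} = p_n + h·k2.
t=1.000000, p=2.100000:
  k1 = f(1.000000, 2.100000) = 2.156000
  k2 = f(1.190000, 2.509640) = 2.552446
  p ← 2.100000 + 0.38·2.552446 = 3.069930
t=1.380000, p=3.069930:
  k1 = f(1.380000, 3.069930) = 3.138711
  k2 = f(1.570000, 3.666285) = 3.770419
  p ← 3.069930 + 0.38·3.770419 = 4.502689
t=1.760000, p=4.502689:
  k1 = f(1.760000, 4.502689) = 4.704588
  k2 = f(1.950000, 5.396560) = 5.711166
  p ← 4.502689 + 0.38·5.711166 = 6.672932
p(2.14) ≈ 6.6729

6.6729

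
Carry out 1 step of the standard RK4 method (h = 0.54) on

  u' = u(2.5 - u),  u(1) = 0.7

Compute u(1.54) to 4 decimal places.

RK4: k1 = f(x_n, u_n); k2 = f(x_n + h/2, u_n + (h/2)·k1); k3 = f(x_n + h/2, u_n + (h/2)·k2); k4 = f(x_n + h, u_n + h·k3); u_{n+1} = u_n + (h/6)·(k1 + 2k2 + 2k3 + k4).
x=1.000000, u=0.700000:
  k1 = f(1.000000, 0.700000) = 1.260000
  k2 = f(1.270000, 1.040200) = 1.518484
  k3 = f(1.270000, 1.109991) = 1.542897
  k4 = f(1.540000, 1.533165) = 1.482318
  u ← 0.700000 + (0.54/6)·(k1 + 2k2 + 2k3 + k4) = 1.497857
u(1.54) ≈ 1.4979

1.4979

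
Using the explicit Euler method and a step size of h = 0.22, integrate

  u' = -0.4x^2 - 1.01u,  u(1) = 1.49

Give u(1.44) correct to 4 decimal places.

Euler: u_{n+1} = u_n + h·f(x_n, u_n).
x=1.000000, u=1.490000: f=-1.904900 → u ← 1.490000 + 0.22·(-1.904900) = 1.070922
x=1.220000, u=1.070922: f=-1.676991 → u ← 1.070922 + 0.22·(-1.676991) = 0.701984
u(1.44) ≈ 0.7020

0.7020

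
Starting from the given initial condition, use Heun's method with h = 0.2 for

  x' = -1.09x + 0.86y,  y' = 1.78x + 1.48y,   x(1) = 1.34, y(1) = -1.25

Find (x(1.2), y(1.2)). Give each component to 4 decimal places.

Heun on (x,y): k1 = f(s_n, state_n); k2 = f(s_n + h, state_n + h·k1); state_{n+1} = state_n + (h/2)·(k1 + k2).
1.000000: (1.340000, -1.250000)
  k1 = (-2.535600, 0.535200)
  predictor → (0.832880, -1.142960)
  k2 = (-1.890785, -0.209054)
  → (0.897362, -1.217385)
(x(1.2), y(1.2)) ≈ (0.8974, -1.2174)

0.8974, -1.2174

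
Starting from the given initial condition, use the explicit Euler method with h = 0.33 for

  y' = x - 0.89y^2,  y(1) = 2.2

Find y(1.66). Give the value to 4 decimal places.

1.1865

Euler: y_{n+1} = y_n + h·f(x_n, y_n).
x=1.000000, y=2.200000: f=-3.307600 → y ← 2.200000 + 0.33·(-3.307600) = 1.108492
x=1.330000, y=1.108492: f=0.236408 → y ← 1.108492 + 0.33·0.236408 = 1.186507
y(1.66) ≈ 1.1865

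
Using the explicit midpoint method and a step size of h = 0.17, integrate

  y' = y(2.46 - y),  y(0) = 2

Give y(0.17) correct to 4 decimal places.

Midpoint: k1 = f(x_n, y_n); k2 = f(x_n + h/2, y_n + (h/2)·k1); y_{n+1} = y_n + h·k2.
x=0.000000, y=2.000000:
  k1 = f(0.000000, 2.000000) = 0.920000
  k2 = f(0.085000, 2.078200) = 0.793457
  y ← 2.000000 + 0.17·0.793457 = 2.134888
y(0.17) ≈ 2.1349

2.1349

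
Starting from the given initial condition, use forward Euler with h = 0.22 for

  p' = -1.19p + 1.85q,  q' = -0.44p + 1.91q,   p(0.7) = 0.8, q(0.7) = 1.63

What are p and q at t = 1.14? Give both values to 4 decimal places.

1.8363, 3.0563

Euler on (p,q): p_{n+1} = p_n + h·p', q_{n+1} = q_n + h·q'.
0.700000: (0.800000, 1.630000); f=(2.063500, 2.761300) → (1.253970, 2.237486)
0.920000: (1.253970, 2.237486); f=(2.647125, 3.721851) → (1.836337, 3.056293)
(p(1.14), q(1.14)) ≈ (1.8363, 3.0563)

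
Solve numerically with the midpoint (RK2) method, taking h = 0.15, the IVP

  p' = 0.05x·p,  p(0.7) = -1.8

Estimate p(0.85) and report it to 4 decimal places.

Midpoint: k1 = f(x_n, p_n); k2 = f(x_n + h/2, p_n + (h/2)·k1); p_{n+1} = p_n + h·k2.
x=0.700000, p=-1.800000:
  k1 = f(0.700000, -1.800000) = -0.063000
  k2 = f(0.775000, -1.804725) = -0.069933
  p ← -1.800000 + 0.15·(-0.069933) = -1.810490
p(0.85) ≈ -1.8105

-1.8105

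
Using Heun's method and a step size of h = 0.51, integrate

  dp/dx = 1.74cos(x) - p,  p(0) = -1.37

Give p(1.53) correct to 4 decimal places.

0.2994

Heun: k1 = f(x_n, p_n); k2 = f(x_n + h, p_n + h·k1); p_{n+1} = p_n + (h/2)·(k1 + k2).
x=0.000000, p=-1.370000:
  k1 = f(0.000000, -1.370000) = 3.110000
  k2 = f(0.510000, 0.216100) = 1.302475
  p ← -1.370000 + (0.51/2)·(3.110000 + 1.302475) = -0.244819
x=0.510000, p=-0.244819:
  k1 = f(0.510000, -0.244819) = 1.763394
  k2 = f(1.020000, 0.654512) = 0.256144
  p ← -0.244819 + (0.51/2)·(1.763394 + 0.256144) = 0.270164
x=1.020000, p=0.270164:
  k1 = f(1.020000, 0.270164) = 0.640493
  k2 = f(1.530000, 0.596815) = -0.525849
  p ← 0.270164 + (0.51/2)·(0.640493 + (-0.525849)) = 0.299398
p(1.53) ≈ 0.2994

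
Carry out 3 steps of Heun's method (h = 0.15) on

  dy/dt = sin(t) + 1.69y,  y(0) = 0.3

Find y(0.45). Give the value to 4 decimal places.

0.7630

Heun: k1 = f(t_n, y_n); k2 = f(t_n + h, y_n + h·k1); y_{n+1} = y_n + (h/2)·(k1 + k2).
t=0.000000, y=0.300000:
  k1 = f(0.000000, 0.300000) = 0.507000
  k2 = f(0.150000, 0.376050) = 0.784963
  y ← 0.300000 + (0.15/2)·(0.507000 + 0.784963) = 0.396897
t=0.150000, y=0.396897:
  k1 = f(0.150000, 0.396897) = 0.820194
  k2 = f(0.300000, 0.519926) = 1.174196
  y ← 0.396897 + (0.15/2)·(0.820194 + 1.174196) = 0.546476
t=0.300000, y=0.546476:
  k1 = f(0.300000, 0.546476) = 1.219065
  k2 = f(0.450000, 0.729336) = 1.667544
  y ← 0.546476 + (0.15/2)·(1.219065 + 1.667544) = 0.762972
y(0.45) ≈ 0.7630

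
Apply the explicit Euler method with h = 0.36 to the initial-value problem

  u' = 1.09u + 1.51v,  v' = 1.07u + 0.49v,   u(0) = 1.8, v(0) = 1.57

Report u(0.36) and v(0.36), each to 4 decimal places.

Euler on (u,v): u_{n+1} = u_n + h·u', v_{n+1} = v_n + h·v'.
0.000000: (1.800000, 1.570000); f=(4.332700, 2.695300) → (3.359772, 2.540308)
(u(0.36), v(0.36)) ≈ (3.3598, 2.5403)

3.3598, 2.5403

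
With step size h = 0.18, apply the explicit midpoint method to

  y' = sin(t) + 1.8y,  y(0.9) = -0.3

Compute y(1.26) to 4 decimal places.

Midpoint: k1 = f(t_n, y_n); k2 = f(t_n + h/2, y_n + (h/2)·k1); y_{n+1} = y_n + h·k2.
t=0.900000, y=-0.300000:
  k1 = f(0.900000, -0.300000) = 0.243327
  k2 = f(0.990000, -0.278101) = 0.335445
  y ← -0.300000 + 0.18·0.335445 = -0.239620
t=1.080000, y=-0.239620:
  k1 = f(1.080000, -0.239620) = 0.450642
  k2 = f(1.170000, -0.199062) = 0.562439
  y ← -0.239620 + 0.18·0.562439 = -0.138381
y(1.26) ≈ -0.1384

-0.1384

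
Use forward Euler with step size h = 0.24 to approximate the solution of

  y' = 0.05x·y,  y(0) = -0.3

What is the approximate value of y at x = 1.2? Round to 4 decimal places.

Euler: y_{n+1} = y_n + h·f(x_n, y_n).
x=0.000000, y=-0.300000: f=0.000000 → y ← -0.300000 + 0.24·0.000000 = -0.300000
x=0.240000, y=-0.300000: f=-0.003600 → y ← -0.300000 + 0.24·(-0.003600) = -0.300864
x=0.480000, y=-0.300864: f=-0.007221 → y ← -0.300864 + 0.24·(-0.007221) = -0.302597
x=0.720000, y=-0.302597: f=-0.010893 → y ← -0.302597 + 0.24·(-0.010893) = -0.305211
x=0.960000, y=-0.305211: f=-0.014650 → y ← -0.305211 + 0.24·(-0.014650) = -0.308727
y(1.2) ≈ -0.3087

-0.3087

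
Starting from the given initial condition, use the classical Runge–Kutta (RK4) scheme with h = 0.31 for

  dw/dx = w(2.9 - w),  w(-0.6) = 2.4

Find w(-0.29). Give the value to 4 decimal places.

RK4: k1 = f(x_n, w_n); k2 = f(x_n + h/2, w_n + (h/2)·k1); k3 = f(x_n + h/2, w_n + (h/2)·k2); k4 = f(x_n + h, w_n + h·k3); w_{n+1} = w_n + (h/6)·(k1 + 2k2 + 2k3 + k4).
x=-0.600000, w=2.400000:
  k1 = f(-0.600000, 2.400000) = 1.200000
  k2 = f(-0.445000, 2.586000) = 0.812004
  k3 = f(-0.445000, 2.525861) = 0.945024
  k4 = f(-0.290000, 2.692957) = 0.557557
  w ← 2.400000 + (0.31/6)·(k1 + 2k2 + 2k3 + k4) = 2.672367
w(-0.29) ≈ 2.6724

2.6724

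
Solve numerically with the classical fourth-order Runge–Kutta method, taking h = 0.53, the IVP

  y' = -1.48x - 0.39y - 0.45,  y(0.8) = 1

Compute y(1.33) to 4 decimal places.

-0.1634

RK4: k1 = f(x_n, y_n); k2 = f(x_n + h/2, y_n + (h/2)·k1); k3 = f(x_n + h/2, y_n + (h/2)·k2); k4 = f(x_n + h, y_n + h·k3); y_{n+1} = y_n + (h/6)·(k1 + 2k2 + 2k3 + k4).
x=0.800000, y=1.000000:
  k1 = f(0.800000, 1.000000) = -2.024000
  k2 = f(1.065000, 0.463640) = -2.207020
  k3 = f(1.065000, 0.415140) = -2.188105
  k4 = f(1.330000, -0.159695) = -2.356119
  y ← 1.000000 + (0.53/6)·(k1 + 2k2 + 2k3 + k4) = -0.163382
y(1.33) ≈ -0.1634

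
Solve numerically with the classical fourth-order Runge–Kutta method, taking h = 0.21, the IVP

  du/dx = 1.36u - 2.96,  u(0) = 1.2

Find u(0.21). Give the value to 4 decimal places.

RK4: k1 = f(x_n, u_n); k2 = f(x_n + h/2, u_n + (h/2)·k1); k3 = f(x_n + h/2, u_n + (h/2)·k2); k4 = f(x_n + h, u_n + h·k3); u_{n+1} = u_n + (h/6)·(k1 + 2k2 + 2k3 + k4).
x=0.000000, u=1.200000:
  k1 = f(0.000000, 1.200000) = -1.328000
  k2 = f(0.105000, 1.060560) = -1.517638
  k3 = f(0.105000, 1.040648) = -1.544719
  k4 = f(0.210000, 0.875609) = -1.769172
  u ← 1.200000 + (0.21/6)·(k1 + 2k2 + 2k3 + k4) = 0.877234
u(0.21) ≈ 0.8772

0.8772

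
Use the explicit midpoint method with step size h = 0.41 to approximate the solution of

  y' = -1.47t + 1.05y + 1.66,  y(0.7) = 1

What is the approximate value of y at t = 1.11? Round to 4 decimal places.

1.7140

Midpoint: k1 = f(t_n, y_n); k2 = f(t_n + h/2, y_n + (h/2)·k1); y_{n+1} = y_n + h·k2.
t=0.700000, y=1.000000:
  k1 = f(0.700000, 1.000000) = 1.681000
  k2 = f(0.905000, 1.344605) = 1.741485
  y ← 1.000000 + 0.41·1.741485 = 1.714009
y(1.11) ≈ 1.7140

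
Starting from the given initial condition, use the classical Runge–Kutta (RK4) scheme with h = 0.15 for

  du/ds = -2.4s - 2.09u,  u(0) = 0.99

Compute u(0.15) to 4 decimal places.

RK4: k1 = f(s_n, u_n); k2 = f(s_n + h/2, u_n + (h/2)·k1); k3 = f(s_n + h/2, u_n + (h/2)·k2); k4 = f(s_n + h, u_n + h·k3); u_{n+1} = u_n + (h/6)·(k1 + 2k2 + 2k3 + k4).
s=0.000000, u=0.990000:
  k1 = f(0.000000, 0.990000) = -2.069100
  k2 = f(0.075000, 0.834817) = -1.924769
  k3 = f(0.075000, 0.845642) = -1.947393
  k4 = f(0.150000, 0.697891) = -1.818592
  u ← 0.990000 + (0.15/6)·(k1 + 2k2 + 2k3 + k4) = 0.699200
u(0.15) ≈ 0.6992

0.6992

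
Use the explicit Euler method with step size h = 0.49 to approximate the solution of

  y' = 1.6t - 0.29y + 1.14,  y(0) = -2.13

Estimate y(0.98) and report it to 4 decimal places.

-0.1457

Euler: y_{n+1} = y_n + h·f(t_n, y_n).
t=0.000000, y=-2.130000: f=1.757700 → y ← -2.130000 + 0.49·1.757700 = -1.268727
t=0.490000, y=-1.268727: f=2.291931 → y ← -1.268727 + 0.49·2.291931 = -0.145681
y(0.98) ≈ -0.1457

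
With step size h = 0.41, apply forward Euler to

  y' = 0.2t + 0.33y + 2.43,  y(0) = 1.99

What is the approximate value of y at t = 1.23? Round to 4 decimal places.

6.4289

Euler: y_{n+1} = y_n + h·f(t_n, y_n).
t=0.000000, y=1.990000: f=3.086700 → y ← 1.990000 + 0.41·3.086700 = 3.255547
t=0.410000, y=3.255547: f=3.586331 → y ← 3.255547 + 0.41·3.586331 = 4.725943
t=0.820000, y=4.725943: f=4.153561 → y ← 4.725943 + 0.41·4.153561 = 6.428903
y(1.23) ≈ 6.4289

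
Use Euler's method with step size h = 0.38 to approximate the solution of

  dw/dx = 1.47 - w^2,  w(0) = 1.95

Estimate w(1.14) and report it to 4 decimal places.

Euler: w_{n+1} = w_n + h·f(x_n, w_n).
x=0.000000, w=1.950000: f=-2.332500 → w ← 1.950000 + 0.38·(-2.332500) = 1.063650
x=0.380000, w=1.063650: f=0.338649 → w ← 1.063650 + 0.38·0.338649 = 1.192336
x=0.760000, w=1.192336: f=0.048334 → w ← 1.192336 + 0.38·0.048334 = 1.210703
w(1.14) ≈ 1.2107

1.2107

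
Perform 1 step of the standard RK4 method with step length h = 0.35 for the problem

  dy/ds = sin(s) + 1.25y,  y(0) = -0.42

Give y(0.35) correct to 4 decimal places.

-0.5800

RK4: k1 = f(s_n, y_n); k2 = f(s_n + h/2, y_n + (h/2)·k1); k3 = f(s_n + h/2, y_n + (h/2)·k2); k4 = f(s_n + h, y_n + h·k3); y_{n+1} = y_n + (h/6)·(k1 + 2k2 + 2k3 + k4).
s=0.000000, y=-0.420000:
  k1 = f(0.000000, -0.420000) = -0.525000
  k2 = f(0.175000, -0.511875) = -0.465736
  k3 = f(0.175000, -0.501504) = -0.452772
  k4 = f(0.350000, -0.578470) = -0.380190
  y ← -0.420000 + (0.35/6)·(k1 + 2k2 + 2k3 + k4) = -0.579962
y(0.35) ≈ -0.5800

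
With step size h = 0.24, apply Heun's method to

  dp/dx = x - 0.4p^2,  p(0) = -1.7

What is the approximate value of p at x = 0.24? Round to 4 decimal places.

-1.9976

Heun: k1 = f(x_n, p_n); k2 = f(x_n + h, p_n + h·k1); p_{n+1} = p_n + (h/2)·(k1 + k2).
x=0.000000, p=-1.700000:
  k1 = f(0.000000, -1.700000) = -1.156000
  k2 = f(0.240000, -1.977440) = -1.324108
  p ← -1.700000 + (0.24/2)·(-1.156000 + (-1.324108)) = -1.997613
p(0.24) ≈ -1.9976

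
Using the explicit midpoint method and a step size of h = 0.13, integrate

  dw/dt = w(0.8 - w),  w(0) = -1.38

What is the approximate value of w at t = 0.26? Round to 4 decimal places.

-2.7179

Midpoint: k1 = f(t_n, w_n); k2 = f(t_n + h/2, w_n + (h/2)·k1); w_{n+1} = w_n + h·k2.
t=0.000000, w=-1.380000:
  k1 = f(0.000000, -1.380000) = -3.008400
  k2 = f(0.065000, -1.575546) = -3.742782
  w ← -1.380000 + 0.13·(-3.742782) = -1.866562
t=0.130000, w=-1.866562:
  k1 = f(0.130000, -1.866562) = -4.977302
  k2 = f(0.195000, -2.190086) = -6.548547
  w ← -1.866562 + 0.13·(-6.548547) = -2.717873
w(0.26) ≈ -2.7179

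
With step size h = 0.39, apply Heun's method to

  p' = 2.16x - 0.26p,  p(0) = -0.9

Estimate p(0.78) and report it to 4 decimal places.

-0.1105

Heun: k1 = f(x_n, p_n); k2 = f(x_n + h, p_n + h·k1); p_{n+1} = p_n + (h/2)·(k1 + k2).
x=0.000000, p=-0.900000:
  k1 = f(0.000000, -0.900000) = 0.234000
  k2 = f(0.390000, -0.808740) = 1.052672
  p ← -0.900000 + (0.39/2)·(0.234000 + 1.052672) = -0.649099
x=0.390000, p=-0.649099:
  k1 = f(0.390000, -0.649099) = 1.011166
  k2 = f(0.780000, -0.254744) = 1.751034
  p ← -0.649099 + (0.39/2)·(1.011166 + 1.751034) = -0.110470
p(0.78) ≈ -0.1105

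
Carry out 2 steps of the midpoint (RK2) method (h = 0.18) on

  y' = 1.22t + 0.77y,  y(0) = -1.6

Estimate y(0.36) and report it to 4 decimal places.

Midpoint: k1 = f(t_n, y_n); k2 = f(t_n + h/2, y_n + (h/2)·k1); y_{n+1} = y_n + h·k2.
t=0.000000, y=-1.600000:
  k1 = f(0.000000, -1.600000) = -1.232000
  k2 = f(0.090000, -1.710880) = -1.207578
  y ← -1.600000 + 0.18·(-1.207578) = -1.817364
t=0.180000, y=-1.817364:
  k1 = f(0.180000, -1.817364) = -1.179770
  k2 = f(0.270000, -1.923543) = -1.151728
  y ← -1.817364 + 0.18·(-1.151728) = -2.024675
y(0.36) ≈ -2.0247

-2.0247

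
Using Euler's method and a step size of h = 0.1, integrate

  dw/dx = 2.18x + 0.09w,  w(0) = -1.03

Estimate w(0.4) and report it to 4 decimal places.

Euler: w_{n+1} = w_n + h·f(x_n, w_n).
x=0.000000, w=-1.030000: f=-0.092700 → w ← -1.030000 + 0.1·(-0.092700) = -1.039270
x=0.100000, w=-1.039270: f=0.124466 → w ← -1.039270 + 0.1·0.124466 = -1.026823
x=0.200000, w=-1.026823: f=0.343586 → w ← -1.026823 + 0.1·0.343586 = -0.992465
x=0.300000, w=-0.992465: f=0.564678 → w ← -0.992465 + 0.1·0.564678 = -0.935997
w(0.4) ≈ -0.9360

-0.9360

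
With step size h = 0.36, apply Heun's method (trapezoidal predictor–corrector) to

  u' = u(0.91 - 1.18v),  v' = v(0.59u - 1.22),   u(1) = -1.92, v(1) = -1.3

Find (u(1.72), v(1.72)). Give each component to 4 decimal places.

-5.3307, -0.3512

Heun on (u,v): k1 = f(t_n, state_n); k2 = f(t_n + h, state_n + h·k1); state_{n+1} = state_n + (h/2)·(k1 + k2).
1.000000: (-1.920000, -1.300000)
  k1 = (-4.692480, 3.058640)
  predictor → (-3.609293, -0.198890)
  k2 = (-4.131520, 0.666177)
  → (-3.508320, -0.629533)
1.360000: (-3.508320, -0.629533)
  k1 = (-5.798723, 2.071106)
  predictor → (-5.595860, 0.116065)
  k2 = (-4.325841, -0.524796)
  → (-5.330742, -0.351197)
(u(1.72), v(1.72)) ≈ (-5.3307, -0.3512)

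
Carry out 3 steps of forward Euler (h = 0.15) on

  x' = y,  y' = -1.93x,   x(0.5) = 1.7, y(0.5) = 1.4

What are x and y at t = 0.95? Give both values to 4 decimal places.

2.0994, -0.2375

Euler on (x,y): x_{n+1} = x_n + h·x', y_{n+1} = y_n + h·y'.
0.500000: (1.700000, 1.400000); f=(1.400000, -3.281000) → (1.910000, 0.907850)
0.650000: (1.910000, 0.907850); f=(0.907850, -3.686300) → (2.046177, 0.354905)
0.800000: (2.046177, 0.354905); f=(0.354905, -3.949123) → (2.099413, -0.237463)
(x(0.95), y(0.95)) ≈ (2.0994, -0.2375)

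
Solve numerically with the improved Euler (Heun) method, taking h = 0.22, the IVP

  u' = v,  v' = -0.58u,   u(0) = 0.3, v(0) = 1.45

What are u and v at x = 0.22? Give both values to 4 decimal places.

Heun on (u,v): k1 = f(x_n, state_n); k2 = f(x_n + h, state_n + h·k1); state_{n+1} = state_n + (h/2)·(k1 + k2).
0.000000: (0.300000, 1.450000)
  k1 = (1.450000, -0.174000)
  predictor → (0.619000, 1.411720)
  k2 = (1.411720, -0.359020)
  → (0.614789, 1.391368)
(u(0.22), v(0.22)) ≈ (0.6148, 1.3914)

0.6148, 1.3914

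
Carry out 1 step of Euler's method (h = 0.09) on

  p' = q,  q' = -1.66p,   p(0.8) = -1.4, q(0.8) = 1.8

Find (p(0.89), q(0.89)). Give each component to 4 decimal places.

-1.2380, 2.0092

Euler on (p,q): p_{n+1} = p_n + h·p', q_{n+1} = q_n + h·q'.
0.800000: (-1.400000, 1.800000); f=(1.800000, 2.324000) → (-1.238000, 2.009160)
(p(0.89), q(0.89)) ≈ (-1.2380, 2.0092)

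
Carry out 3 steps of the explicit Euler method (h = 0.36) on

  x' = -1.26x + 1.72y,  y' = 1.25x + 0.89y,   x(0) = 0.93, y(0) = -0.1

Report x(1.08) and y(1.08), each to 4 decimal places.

Euler on (x,y): x_{n+1} = x_n + h·x', y_{n+1} = y_n + h·y'.
0.000000: (0.930000, -0.100000); f=(-1.343800, 1.073500) → (0.446232, 0.286460)
0.360000: (0.446232, 0.286460); f=(-0.069541, 0.812739) → (0.421197, 0.579046)
0.720000: (0.421197, 0.579046); f=(0.465251, 1.041848) → (0.588688, 0.954111)
(x(1.08), y(1.08)) ≈ (0.5887, 0.9541)

0.5887, 0.9541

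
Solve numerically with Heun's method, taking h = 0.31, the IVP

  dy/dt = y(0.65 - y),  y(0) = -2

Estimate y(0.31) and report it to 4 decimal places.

Heun: k1 = f(t_n, y_n); k2 = f(t_n + h, y_n + h·k1); y_{n+1} = y_n + (h/2)·(k1 + k2).
t=0.000000, y=-2.000000:
  k1 = f(0.000000, -2.000000) = -5.300000
  k2 = f(0.310000, -3.643000) = -15.639399
  y ← -2.000000 + (0.31/2)·(-5.300000 + (-15.639399)) = -5.245607
y(0.31) ≈ -5.2456

-5.2456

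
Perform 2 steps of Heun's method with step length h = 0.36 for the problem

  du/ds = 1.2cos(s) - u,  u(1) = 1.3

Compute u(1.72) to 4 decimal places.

0.7271

Heun: k1 = f(s_n, u_n); k2 = f(s_n + h, u_n + h·k1); u_{n+1} = u_n + (h/2)·(k1 + k2).
s=1.000000, u=1.300000:
  k1 = f(1.000000, 1.300000) = -0.651637
  k2 = f(1.360000, 1.065411) = -0.814324
  u ← 1.300000 + (0.36/2)·(-0.651637 + (-0.814324)) = 1.036127
s=1.360000, u=1.036127:
  k1 = f(1.360000, 1.036127) = -0.785041
  k2 = f(1.720000, 0.753512) = -0.931893
  u ← 1.036127 + (0.36/2)·(-0.785041 + (-0.931893)) = 0.727079
u(1.72) ≈ 0.7271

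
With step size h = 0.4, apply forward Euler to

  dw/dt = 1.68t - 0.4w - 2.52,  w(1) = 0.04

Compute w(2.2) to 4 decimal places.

Euler: w_{n+1} = w_n + h·f(t_n, w_n).
t=1.000000, w=0.040000: f=-0.856000 → w ← 0.040000 + 0.4·(-0.856000) = -0.302400
t=1.400000, w=-0.302400: f=-0.047040 → w ← -0.302400 + 0.4·(-0.047040) = -0.321216
t=1.800000, w=-0.321216: f=0.632486 → w ← -0.321216 + 0.4·0.632486 = -0.068221
w(2.2) ≈ -0.0682

-0.0682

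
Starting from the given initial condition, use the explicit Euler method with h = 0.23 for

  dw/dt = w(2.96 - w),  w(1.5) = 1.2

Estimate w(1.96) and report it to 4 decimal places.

2.1798

Euler: w_{n+1} = w_n + h·f(t_n, w_n).
t=1.500000, w=1.200000: f=2.112000 → w ← 1.200000 + 0.23·2.112000 = 1.685760
t=1.730000, w=1.685760: f=2.148063 → w ← 1.685760 + 0.23·2.148063 = 2.179814
w(1.96) ≈ 2.1798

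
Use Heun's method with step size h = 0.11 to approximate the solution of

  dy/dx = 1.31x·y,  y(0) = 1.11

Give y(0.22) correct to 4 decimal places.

Heun: k1 = f(x_n, y_n); k2 = f(x_n + h, y_n + h·k1); y_{n+1} = y_n + (h/2)·(k1 + k2).
x=0.000000, y=1.110000:
  k1 = f(0.000000, 1.110000) = 0.000000
  k2 = f(0.110000, 1.110000) = 0.159951
  y ← 1.110000 + (0.11/2)·(0.000000 + 0.159951) = 1.118797
x=0.110000, y=1.118797:
  k1 = f(0.110000, 1.118797) = 0.161219
  k2 = f(0.220000, 1.136531) = 0.327548
  y ← 1.118797 + (0.11/2)·(0.161219 + 0.327548) = 1.145679
y(0.22) ≈ 1.1457

1.1457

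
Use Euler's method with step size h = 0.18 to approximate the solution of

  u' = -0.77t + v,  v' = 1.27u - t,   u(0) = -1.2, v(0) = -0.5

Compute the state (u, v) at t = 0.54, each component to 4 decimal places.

-1.7025, -1.4989

Euler on (u,v): u_{n+1} = u_n + h·u', v_{n+1} = v_n + h·v'.
0.000000: (-1.200000, -0.500000); f=(-0.500000, -1.524000) → (-1.290000, -0.774320)
0.180000: (-1.290000, -0.774320); f=(-0.912920, -1.818300) → (-1.454326, -1.101614)
0.360000: (-1.454326, -1.101614); f=(-1.378814, -2.206994) → (-1.702512, -1.498873)
(u(0.54), v(0.54)) ≈ (-1.7025, -1.4989)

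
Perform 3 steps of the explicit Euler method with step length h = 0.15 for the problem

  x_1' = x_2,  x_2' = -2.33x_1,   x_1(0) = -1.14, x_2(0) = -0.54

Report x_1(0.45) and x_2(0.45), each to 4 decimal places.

-1.1995, 0.7193

Euler on (x_1,x_2): x_1_{n+1} = x_1_n + h·x_1', x_2_{n+1} = x_2_n + h·x_2'.
0.000000: (-1.140000, -0.540000); f=(-0.540000, 2.656200) → (-1.221000, -0.141570)
0.150000: (-1.221000, -0.141570); f=(-0.141570, 2.844930) → (-1.242235, 0.285169)
0.300000: (-1.242235, 0.285169); f=(0.285169, 2.894409) → (-1.199460, 0.719331)
(x_1(0.45), x_2(0.45)) ≈ (-1.1995, 0.7193)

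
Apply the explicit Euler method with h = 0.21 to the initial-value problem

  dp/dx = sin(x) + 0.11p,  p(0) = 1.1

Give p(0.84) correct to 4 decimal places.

Euler: p_{n+1} = p_n + h·f(x_n, p_n).
x=0.000000, p=1.100000: f=0.121000 → p ← 1.100000 + 0.21·0.121000 = 1.125410
x=0.210000, p=1.125410: f=0.332255 → p ← 1.125410 + 0.21·0.332255 = 1.195184
x=0.420000, p=1.195184: f=0.539231 → p ← 1.195184 + 0.21·0.539231 = 1.308422
x=0.630000, p=1.308422: f=0.733071 → p ← 1.308422 + 0.21·0.733071 = 1.462367
p(0.84) ≈ 1.4624

1.4624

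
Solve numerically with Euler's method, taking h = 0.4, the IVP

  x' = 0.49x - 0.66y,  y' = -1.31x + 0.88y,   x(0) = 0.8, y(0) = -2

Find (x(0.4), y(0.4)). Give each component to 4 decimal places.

1.4848, -3.1232

Euler on (x,y): x_{n+1} = x_n + h·x', y_{n+1} = y_n + h·y'.
0.000000: (0.800000, -2.000000); f=(1.712000, -2.808000) → (1.484800, -3.123200)
(x(0.4), y(0.4)) ≈ (1.4848, -3.1232)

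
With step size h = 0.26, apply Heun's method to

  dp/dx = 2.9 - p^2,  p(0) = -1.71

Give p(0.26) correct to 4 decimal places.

Heun: k1 = f(x_n, p_n); k2 = f(x_n + h, p_n + h·k1); p_{n+1} = p_n + (h/2)·(k1 + k2).
x=0.000000, p=-1.710000:
  k1 = f(0.000000, -1.710000) = -0.024100
  k2 = f(0.260000, -1.716266) = -0.045569
  p ← -1.710000 + (0.26/2)·(-0.024100 + (-0.045569)) = -1.719057
p(0.26) ≈ -1.7191

-1.7191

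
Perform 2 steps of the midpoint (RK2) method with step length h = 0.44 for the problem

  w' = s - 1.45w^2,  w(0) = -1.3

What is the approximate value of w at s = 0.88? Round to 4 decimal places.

Midpoint: k1 = f(s_n, w_n); k2 = f(s_n + h/2, w_n + (h/2)·k1); w_{n+1} = w_n + h·k2.
s=0.000000, w=-1.300000:
  k1 = f(0.000000, -1.300000) = -2.450500
  k2 = f(0.220000, -1.839110) = -4.684372
  w ← -1.300000 + 0.44·(-4.684372) = -3.361124
s=0.440000, w=-3.361124:
  k1 = f(0.440000, -3.361124) = -15.940871
  k2 = f(0.660000, -6.868115) = -67.737964
  w ← -3.361124 + 0.44·(-67.737964) = -33.165828
w(0.88) ≈ -33.1658

-33.1658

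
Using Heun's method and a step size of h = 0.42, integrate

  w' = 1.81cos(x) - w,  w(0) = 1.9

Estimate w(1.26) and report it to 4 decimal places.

Heun: k1 = f(x_n, w_n); k2 = f(x_n + h, w_n + h·k1); w_{n+1} = w_n + (h/2)·(k1 + k2).
x=0.000000, w=1.900000:
  k1 = f(0.000000, 1.900000) = -0.090000
  k2 = f(0.420000, 1.862200) = -0.209509
  w ← 1.900000 + (0.42/2)·(-0.090000 + (-0.209509)) = 1.837103
x=0.420000, w=1.837103:
  k1 = f(0.420000, 1.837103) = -0.184412
  k2 = f(0.840000, 1.759650) = -0.551542
  w ← 1.837103 + (0.42/2)·(-0.184412 + (-0.551542)) = 1.682553
x=0.840000, w=1.682553:
  k1 = f(0.840000, 1.682553) = -0.474445
  k2 = f(1.260000, 1.483286) = -0.929757
  w ← 1.682553 + (0.42/2)·(-0.474445 + (-0.929757)) = 1.387670
w(1.26) ≈ 1.3877

1.3877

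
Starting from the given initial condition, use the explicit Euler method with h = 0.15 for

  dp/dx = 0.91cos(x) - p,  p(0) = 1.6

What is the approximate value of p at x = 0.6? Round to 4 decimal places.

1.2503

Euler: p_{n+1} = p_n + h·f(x_n, p_n).
x=0.000000, p=1.600000: f=-0.690000 → p ← 1.600000 + 0.15·(-0.690000) = 1.496500
x=0.150000, p=1.496500: f=-0.596718 → p ← 1.496500 + 0.15·(-0.596718) = 1.406992
x=0.300000, p=1.406992: f=-0.537636 → p ← 1.406992 + 0.15·(-0.537636) = 1.326347
x=0.450000, p=1.326347: f=-0.506940 → p ← 1.326347 + 0.15·(-0.506940) = 1.250306
p(0.6) ≈ 1.2503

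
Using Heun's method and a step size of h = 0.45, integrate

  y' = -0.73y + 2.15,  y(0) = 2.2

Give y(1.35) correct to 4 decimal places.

2.6607

Heun: k1 = f(x_n, y_n); k2 = f(x_n + h, y_n + h·k1); y_{n+1} = y_n + (h/2)·(k1 + k2).
x=0.000000, y=2.200000:
  k1 = f(0.000000, 2.200000) = 0.544000
  k2 = f(0.450000, 2.444800) = 0.365296
  y ← 2.200000 + (0.45/2)·(0.544000 + 0.365296) = 2.404592
x=0.450000, y=2.404592:
  k1 = f(0.450000, 2.404592) = 0.394648
  k2 = f(0.900000, 2.582183) = 0.265006
  y ← 2.404592 + (0.45/2)·(0.394648 + 0.265006) = 2.553014
x=0.900000, y=2.553014:
  k1 = f(0.900000, 2.553014) = 0.286300
  k2 = f(1.350000, 2.681849) = 0.192250
  y ← 2.553014 + (0.45/2)·(0.286300 + 0.192250) = 2.660688
y(1.35) ≈ 2.6607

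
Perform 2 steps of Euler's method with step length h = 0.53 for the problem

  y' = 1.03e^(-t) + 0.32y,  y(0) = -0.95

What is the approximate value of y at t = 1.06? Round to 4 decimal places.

Euler: y_{n+1} = y_n + h·f(t_n, y_n).
t=0.000000, y=-0.950000: f=0.726000 → y ← -0.950000 + 0.53·0.726000 = -0.565220
t=0.530000, y=-0.565220: f=0.425393 → y ← -0.565220 + 0.53·0.425393 = -0.339762
y(1.06) ≈ -0.3398

-0.3398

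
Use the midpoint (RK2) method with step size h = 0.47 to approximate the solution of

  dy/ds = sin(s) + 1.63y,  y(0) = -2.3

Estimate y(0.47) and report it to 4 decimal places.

Midpoint: k1 = f(s_n, y_n); k2 = f(s_n + h/2, y_n + (h/2)·k1); y_{n+1} = y_n + h·k2.
s=0.000000, y=-2.300000:
  k1 = f(0.000000, -2.300000) = -3.749000
  k2 = f(0.235000, -3.181015) = -4.952211
  y ← -2.300000 + 0.47·(-4.952211) = -4.627539
y(0.47) ≈ -4.6275

-4.6275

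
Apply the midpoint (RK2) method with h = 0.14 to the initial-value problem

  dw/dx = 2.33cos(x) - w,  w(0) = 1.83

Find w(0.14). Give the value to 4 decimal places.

1.8943

Midpoint: k1 = f(x_n, w_n); k2 = f(x_n + h/2, w_n + (h/2)·k1); w_{n+1} = w_n + h·k2.
x=0.000000, w=1.830000:
  k1 = f(0.000000, 1.830000) = 0.500000
  k2 = f(0.070000, 1.865000) = 0.459294
  w ← 1.830000 + 0.14·0.459294 = 1.894301
w(0.14) ≈ 1.8943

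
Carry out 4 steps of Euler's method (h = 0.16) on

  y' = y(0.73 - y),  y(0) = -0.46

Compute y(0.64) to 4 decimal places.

Euler: y_{n+1} = y_n + h·f(x_n, y_n).
x=0.000000, y=-0.460000: f=-0.547400 → y ← -0.460000 + 0.16·(-0.547400) = -0.547584
x=0.160000, y=-0.547584: f=-0.699585 → y ← -0.547584 + 0.16·(-0.699585) = -0.659518
x=0.320000, y=-0.659518: f=-0.916411 → y ← -0.659518 + 0.16·(-0.916411) = -0.806143
x=0.480000, y=-0.806143: f=-1.238352 → y ← -0.806143 + 0.16·(-1.238352) = -1.004280
y(0.64) ≈ -1.0043

-1.0043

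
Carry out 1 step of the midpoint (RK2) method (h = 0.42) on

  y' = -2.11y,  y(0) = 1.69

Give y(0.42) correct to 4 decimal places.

Midpoint: k1 = f(x_n, y_n); k2 = f(x_n + h/2, y_n + (h/2)·k1); y_{n+1} = y_n + h·k2.
x=0.000000, y=1.690000:
  k1 = f(0.000000, 1.690000) = -3.565900
  k2 = f(0.210000, 0.941161) = -1.985850
  y ← 1.690000 + 0.42·(-1.985850) = 0.855943
y(0.42) ≈ 0.8559

0.8559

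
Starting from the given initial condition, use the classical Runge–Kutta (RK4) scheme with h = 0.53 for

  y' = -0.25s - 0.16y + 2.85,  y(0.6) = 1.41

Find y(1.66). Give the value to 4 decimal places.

RK4: k1 = f(s_n, y_n); k2 = f(s_n + h/2, y_n + (h/2)·k1); k3 = f(s_n + h/2, y_n + (h/2)·k2); k4 = f(s_n + h, y_n + h·k3); y_{n+1} = y_n + (h/6)·(k1 + 2k2 + 2k3 + k4).
s=0.600000, y=1.410000:
  k1 = f(0.600000, 1.410000) = 2.474400
  k2 = f(0.865000, 2.065716) = 2.303235
  k3 = f(0.865000, 2.020357) = 2.310493
  k4 = f(1.130000, 2.634561) = 2.145970
  y ← 1.410000 + (0.53/6)·(k1 + 2k2 + 2k3 + k4) = 2.633225
s=1.130000, y=2.633225:
  k1 = f(1.130000, 2.633225) = 2.146184
  k2 = f(1.395000, 3.201963) = 1.988936
  k3 = f(1.395000, 3.160293) = 1.995603
  k4 = f(1.660000, 3.690894) = 1.844457
  y ← 2.633225 + (0.53/6)·(k1 + 2k2 + 2k3 + k4) = 3.689667
y(1.66) ≈ 3.6897

3.6897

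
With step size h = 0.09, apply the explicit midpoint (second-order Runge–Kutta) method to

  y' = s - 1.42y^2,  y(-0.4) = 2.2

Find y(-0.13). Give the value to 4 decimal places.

1.1812

Midpoint: k1 = f(s_n, y_n); k2 = f(s_n + h/2, y_n + (h/2)·k1); y_{n+1} = y_n + h·k2.
s=-0.400000, y=2.200000:
  k1 = f(-0.400000, 2.200000) = -7.272800
  k2 = f(-0.355000, 1.872724) = -5.335075
  y ← 2.200000 + 0.09·(-5.335075) = 1.719843
s=-0.310000, y=1.719843:
  k1 = f(-0.310000, 1.719843) = -4.510162
  k2 = f(-0.265000, 1.516886) = -3.532339
  y ← 1.719843 + 0.09·(-3.532339) = 1.401933
s=-0.220000, y=1.401933:
  k1 = f(-0.220000, 1.401933) = -3.010890
  k2 = f(-0.175000, 1.266443) = -2.452505
  y ← 1.401933 + 0.09·(-2.452505) = 1.181207
y(-0.13) ≈ 1.1812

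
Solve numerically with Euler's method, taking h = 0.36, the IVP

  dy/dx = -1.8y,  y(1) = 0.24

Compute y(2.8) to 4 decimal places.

Euler: y_{n+1} = y_n + h·f(x_n, y_n).
x=1.000000, y=0.240000: f=-0.432000 → y ← 0.240000 + 0.36·(-0.432000) = 0.084480
x=1.360000, y=0.084480: f=-0.152064 → y ← 0.084480 + 0.36·(-0.152064) = 0.029737
x=1.720000, y=0.029737: f=-0.053527 → y ← 0.029737 + 0.36·(-0.053527) = 0.010467
x=2.080000, y=0.010467: f=-0.018841 → y ← 0.010467 + 0.36·(-0.018841) = 0.003685
x=2.440000, y=0.003685: f=-0.006632 → y ← 0.003685 + 0.36·(-0.006632) = 0.001297
y(2.8) ≈ 0.0013

0.0013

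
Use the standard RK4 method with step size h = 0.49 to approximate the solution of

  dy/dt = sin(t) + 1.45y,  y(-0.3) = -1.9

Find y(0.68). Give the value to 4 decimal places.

-7.6981

RK4: k1 = f(t_n, y_n); k2 = f(t_n + h/2, y_n + (h/2)·k1); k3 = f(t_n + h/2, y_n + (h/2)·k2); k4 = f(t_n + h, y_n + h·k3); y_{n+1} = y_n + (h/6)·(k1 + 2k2 + 2k3 + k4).
t=-0.300000, y=-1.900000:
  k1 = f(-0.300000, -1.900000) = -3.050520
  k2 = f(-0.055000, -2.647377) = -3.893670
  k3 = f(-0.055000, -2.853949) = -4.193198
  k4 = f(0.190000, -3.954667) = -5.545409
  y ← -1.900000 + (0.49/6)·(k1 + 2k2 + 2k3 + k4) = -3.922856
t=0.190000, y=-3.922856:
  k1 = f(0.190000, -3.922856) = -5.499282
  k2 = f(0.435000, -5.270180) = -7.220351
  k3 = f(0.435000, -5.691842) = -7.831760
  k4 = f(0.680000, -7.760419) = -10.623814
  y ← -3.922856 + (0.49/6)·(k1 + 2k2 + 2k3 + k4) = -7.698087
y(0.68) ≈ -7.6981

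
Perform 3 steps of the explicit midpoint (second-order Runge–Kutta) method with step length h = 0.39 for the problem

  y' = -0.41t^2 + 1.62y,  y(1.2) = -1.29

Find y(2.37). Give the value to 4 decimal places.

-11.3327

Midpoint: k1 = f(t_n, y_n); k2 = f(t_n + h/2, y_n + (h/2)·k1); y_{n+1} = y_n + h·k2.
t=1.200000, y=-1.290000:
  k1 = f(1.200000, -1.290000) = -2.680200
  k2 = f(1.395000, -1.812639) = -3.734345
  y ← -1.290000 + 0.39·(-3.734345) = -2.746395
t=1.590000, y=-2.746395:
  k1 = f(1.590000, -2.746395) = -5.485680
  k2 = f(1.785000, -3.816102) = -7.488438
  y ← -2.746395 + 0.39·(-7.488438) = -5.666886
t=1.980000, y=-5.666886:
  k1 = f(1.980000, -5.666886) = -10.787719
  k2 = f(2.175000, -7.770491) = -14.527751
  y ← -5.666886 + 0.39·(-14.527751) = -11.332709
y(2.37) ≈ -11.3327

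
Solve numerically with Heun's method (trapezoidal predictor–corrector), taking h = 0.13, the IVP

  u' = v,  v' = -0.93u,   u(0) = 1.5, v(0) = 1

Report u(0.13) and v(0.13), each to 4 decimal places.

Heun on (u,v): k1 = f(s_n, state_n); k2 = f(s_n + h, state_n + h·k1); state_{n+1} = state_n + (h/2)·(k1 + k2).
0.000000: (1.500000, 1.000000)
  k1 = (1.000000, -1.395000)
  predictor → (1.630000, 0.818650)
  k2 = (0.818650, -1.515900)
  → (1.618212, 0.810791)
(u(0.13), v(0.13)) ≈ (1.6182, 0.8108)

1.6182, 0.8108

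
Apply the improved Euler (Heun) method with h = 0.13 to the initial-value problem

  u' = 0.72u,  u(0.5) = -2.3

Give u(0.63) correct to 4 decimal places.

-2.5254

Heun: k1 = f(x_n, u_n); k2 = f(x_n + h, u_n + h·k1); u_{n+1} = u_n + (h/2)·(k1 + k2).
x=0.500000, u=-2.300000:
  k1 = f(0.500000, -2.300000) = -1.656000
  k2 = f(0.630000, -2.515280) = -1.811002
  u ← -2.300000 + (0.13/2)·(-1.656000 + (-1.811002)) = -2.525355
u(0.63) ≈ -2.5254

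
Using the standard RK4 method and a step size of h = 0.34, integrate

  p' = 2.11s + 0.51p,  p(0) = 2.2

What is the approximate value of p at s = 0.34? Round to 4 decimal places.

2.7459

RK4: k1 = f(s_n, p_n); k2 = f(s_n + h/2, p_n + (h/2)·k1); k3 = f(s_n + h/2, p_n + (h/2)·k2); k4 = f(s_n + h, p_n + h·k3); p_{n+1} = p_n + (h/6)·(k1 + 2k2 + 2k3 + k4).
s=0.000000, p=2.200000:
  k1 = f(0.000000, 2.200000) = 1.122000
  k2 = f(0.170000, 2.390740) = 1.577977
  k3 = f(0.170000, 2.468256) = 1.617511
  k4 = f(0.340000, 2.749954) = 2.119876
  p ← 2.200000 + (0.34/6)·(k1 + 2k2 + 2k3 + k4) = 2.745862
p(0.34) ≈ 2.7459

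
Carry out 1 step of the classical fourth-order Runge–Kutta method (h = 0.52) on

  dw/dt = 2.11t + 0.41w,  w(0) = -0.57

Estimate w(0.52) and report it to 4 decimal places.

-0.3988

RK4: k1 = f(t_n, w_n); k2 = f(t_n + h/2, w_n + (h/2)·k1); k3 = f(t_n + h/2, w_n + (h/2)·k2); k4 = f(t_n + h, w_n + h·k3); w_{n+1} = w_n + (h/6)·(k1 + 2k2 + 2k3 + k4).
t=0.000000, w=-0.570000:
  k1 = f(0.000000, -0.570000) = -0.233700
  k2 = f(0.260000, -0.630762) = 0.289988
  k3 = f(0.260000, -0.494603) = 0.345813
  k4 = f(0.520000, -0.390177) = 0.937227
  w ← -0.570000 + (0.52/6)·(k1 + 2k2 + 2k3 + k4) = -0.398822
w(0.52) ≈ -0.3988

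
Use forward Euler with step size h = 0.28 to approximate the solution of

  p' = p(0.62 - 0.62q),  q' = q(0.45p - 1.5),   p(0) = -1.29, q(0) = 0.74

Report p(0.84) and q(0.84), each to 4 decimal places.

Euler on (p,q): p_{n+1} = p_n + h·p', q_{n+1} = q_n + h·q'.
0.000000: (-1.290000, 0.740000); f=(-0.207948, -1.539570) → (-1.348225, 0.308920)
0.280000: (-1.348225, 0.308920); f=(-0.577673, -0.650803) → (-1.509974, 0.126696)
0.560000: (-1.509974, 0.126696); f=(-0.817574, -0.276131) → (-1.738895, 0.049379)
(p(0.84), q(0.84)) ≈ (-1.7389, 0.0494)

-1.7389, 0.0494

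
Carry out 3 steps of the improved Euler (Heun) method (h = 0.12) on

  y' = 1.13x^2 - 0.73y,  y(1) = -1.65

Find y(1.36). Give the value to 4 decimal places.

-0.7587

Heun: k1 = f(x_n, y_n); k2 = f(x_n + h, y_n + h·k1); y_{n+1} = y_n + (h/2)·(k1 + k2).
x=1.000000, y=-1.650000:
  k1 = f(1.000000, -1.650000) = 2.334500
  k2 = f(1.120000, -1.369860) = 2.417470
  y ← -1.650000 + (0.12/2)·(2.334500 + 2.417470) = -1.364882
x=1.120000, y=-1.364882:
  k1 = f(1.120000, -1.364882) = 2.413836
  k2 = f(1.240000, -1.075222) = 2.522400
  y ← -1.364882 + (0.12/2)·(2.413836 + 2.522400) = -1.068708
x=1.240000, y=-1.068708:
  k1 = f(1.240000, -1.068708) = 2.517645
  k2 = f(1.360000, -0.766590) = 2.649659
  y ← -1.068708 + (0.12/2)·(2.517645 + 2.649659) = -0.758669
y(1.36) ≈ -0.7587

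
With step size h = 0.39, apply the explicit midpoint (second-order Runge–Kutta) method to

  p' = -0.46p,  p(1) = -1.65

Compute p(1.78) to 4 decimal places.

-1.1551

Midpoint: k1 = f(t_n, p_n); k2 = f(t_n + h/2, p_n + (h/2)·k1); p_{n+1} = p_n + h·k2.
t=1.000000, p=-1.650000:
  k1 = f(1.000000, -1.650000) = 0.759000
  k2 = f(1.195000, -1.501995) = 0.690918
  p ← -1.650000 + 0.39·0.690918 = -1.380542
t=1.390000, p=-1.380542:
  k1 = f(1.390000, -1.380542) = 0.635049
  k2 = f(1.585000, -1.256707) = 0.578085
  p ← -1.380542 + 0.39·0.578085 = -1.155089
p(1.78) ≈ -1.1551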